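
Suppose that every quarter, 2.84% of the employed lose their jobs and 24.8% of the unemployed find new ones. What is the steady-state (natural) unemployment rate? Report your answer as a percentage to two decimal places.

At steady state the flows balance: s·E = f·U, so U/(E+U) = s/(s+f).
u* = 2.84 / (2.84 + 24.8) = 2.84 / 27.64 = 10.27%.

Steady-state unemployment rate ≈ 10.27%.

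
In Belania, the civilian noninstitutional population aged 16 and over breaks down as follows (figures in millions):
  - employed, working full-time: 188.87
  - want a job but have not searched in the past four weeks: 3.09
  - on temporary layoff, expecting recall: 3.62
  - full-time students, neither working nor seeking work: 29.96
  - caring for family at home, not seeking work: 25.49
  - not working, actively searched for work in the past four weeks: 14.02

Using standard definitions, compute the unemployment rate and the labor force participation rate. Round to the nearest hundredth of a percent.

Unemployment rate ≈ 8.54%; labor force participation rate ≈ 77.91%.

Employed = 188.87 million.
Unemployed = 3.62 + 14.02 = 17.64 million (jobless and actively searching, or on temporary layoff).
Labor force = 188.87 + 17.64 = 206.51 million.
Not in labor force = 3.09 + 29.96 + 25.49 = 58.54 million (those not working and not actively searching are outside the labor force — including those who want a job but have given up searching).
Civilian working-age population = 206.51 + 58.54 = 265.05 million.
Unemployment rate = 17.64 / 206.51 = 8.54%.
Labor force participation rate = 206.51 / 265.05 = 77.91%.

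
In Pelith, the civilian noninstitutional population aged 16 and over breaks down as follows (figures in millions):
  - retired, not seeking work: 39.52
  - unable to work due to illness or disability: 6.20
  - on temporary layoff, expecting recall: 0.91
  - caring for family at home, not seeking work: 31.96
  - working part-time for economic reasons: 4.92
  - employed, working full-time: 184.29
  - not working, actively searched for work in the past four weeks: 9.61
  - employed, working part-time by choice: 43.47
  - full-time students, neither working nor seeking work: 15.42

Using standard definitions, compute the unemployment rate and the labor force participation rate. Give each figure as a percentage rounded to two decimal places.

Employed = 4.92 + 184.29 + 43.47 = 232.68 million (anyone who worked, including part-time for economic reasons, counts as employed).
Unemployed = 0.91 + 9.61 = 10.52 million (jobless and actively searching, or on temporary layoff).
Labor force = 232.68 + 10.52 = 243.20 million.
Not in labor force = 39.52 + 6.20 + 31.96 + 15.42 = 93.10 million (those not working and not actively searching are outside the labor force).
Civilian working-age population = 243.20 + 93.10 = 336.30 million.
Unemployment rate = 10.52 / 243.20 = 4.33%.
Labor force participation rate = 243.20 / 336.30 = 72.32%.

Unemployment rate ≈ 4.33%; labor force participation rate ≈ 72.32%.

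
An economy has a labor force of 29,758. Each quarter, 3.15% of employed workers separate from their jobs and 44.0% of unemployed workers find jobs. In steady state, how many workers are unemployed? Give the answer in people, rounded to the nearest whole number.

About 1,988 are unemployed in steady state.

Steady-state unemployment rate u* = s/(s+f) = 3.15/(3.15+44.0) = 0.066808.
Unemployed = u* × labor force = 0.066808 × 29,758 ≈ 1,988.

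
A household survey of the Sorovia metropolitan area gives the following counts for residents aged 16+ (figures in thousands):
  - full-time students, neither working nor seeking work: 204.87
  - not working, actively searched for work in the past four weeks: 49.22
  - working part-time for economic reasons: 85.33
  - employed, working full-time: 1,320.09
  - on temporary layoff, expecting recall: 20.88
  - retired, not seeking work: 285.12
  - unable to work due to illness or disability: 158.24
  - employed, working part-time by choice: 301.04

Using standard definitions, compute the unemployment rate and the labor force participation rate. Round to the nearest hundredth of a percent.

Unemployment rate ≈ 3.95%; labor force participation rate ≈ 73.27%.

Employed = 85.33 + 1,320.09 + 301.04 = 1,706.46 thousand (anyone who worked, including part-time for economic reasons, counts as employed).
Unemployed = 49.22 + 20.88 = 70.10 thousand (jobless and actively searching, or on temporary layoff).
Labor force = 1,706.46 + 70.10 = 1,776.56 thousand.
Not in labor force = 204.87 + 285.12 + 158.24 = 648.23 thousand (those not working and not actively searching are outside the labor force).
Civilian working-age population = 1,776.56 + 648.23 = 2,424.79 thousand.
Unemployment rate = 70.10 / 1,776.56 = 3.95%.
Labor force participation rate = 1,776.56 / 2,424.79 = 73.27%.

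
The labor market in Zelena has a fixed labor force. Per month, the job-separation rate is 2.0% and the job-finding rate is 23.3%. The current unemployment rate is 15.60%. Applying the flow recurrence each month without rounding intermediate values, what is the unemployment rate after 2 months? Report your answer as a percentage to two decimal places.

With a fixed labor force, u_{t+1} = u_t + s·(1−u_t) − f·u_t = u_t·(1−s−f) + s.
Here 1−s−f = 0.747 and s = 0.020.
u_1 = 0.156000 × 0.747 + 0.020 = 0.136532.
u_2 = 0.136532 × 0.747 + 0.020 = 0.121989.

Unemployment rate after two months ≈ 12.20%.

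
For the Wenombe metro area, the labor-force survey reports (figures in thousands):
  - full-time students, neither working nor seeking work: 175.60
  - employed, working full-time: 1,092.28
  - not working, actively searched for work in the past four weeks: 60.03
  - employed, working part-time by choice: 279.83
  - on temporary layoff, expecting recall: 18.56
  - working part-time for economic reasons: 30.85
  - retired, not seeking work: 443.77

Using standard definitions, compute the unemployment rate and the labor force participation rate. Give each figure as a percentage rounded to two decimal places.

Employed = 1,092.28 + 279.83 + 30.85 = 1,402.96 thousand (anyone who worked, including part-time for economic reasons, counts as employed).
Unemployed = 60.03 + 18.56 = 78.59 thousand (jobless and actively searching, or on temporary layoff).
Labor force = 1,402.96 + 78.59 = 1,481.55 thousand.
Not in labor force = 175.60 + 443.77 = 619.37 thousand (those not working and not actively searching are outside the labor force).
Civilian working-age population = 1,481.55 + 619.37 = 2,100.92 thousand.
Unemployment rate = 78.59 / 1,481.55 = 5.30%.
Labor force participation rate = 1,481.55 / 2,100.92 = 70.52%.

Unemployment rate ≈ 5.30%; labor force participation rate ≈ 70.52%.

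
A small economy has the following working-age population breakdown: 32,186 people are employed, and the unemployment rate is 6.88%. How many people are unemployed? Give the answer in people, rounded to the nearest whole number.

Let U be the number unemployed. The labor force is E + U, and U/(E+U) = 0.0688.
So U = 0.0688 × 32,186 / (1 − 0.0688) = 2214.40 / 0.9312 ≈ 2,378.

About 2,378 are unemployed.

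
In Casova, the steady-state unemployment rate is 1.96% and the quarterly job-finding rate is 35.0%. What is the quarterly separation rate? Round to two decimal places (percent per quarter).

From u* = s/(s+f): s = u·f/(1−u).
s = 0.0196 × 35.0 / (1 − 0.0196) = 0.6860 / 0.9804 ≈ 0.70% per quarter.

Separation rate ≈ 0.70% per quarter.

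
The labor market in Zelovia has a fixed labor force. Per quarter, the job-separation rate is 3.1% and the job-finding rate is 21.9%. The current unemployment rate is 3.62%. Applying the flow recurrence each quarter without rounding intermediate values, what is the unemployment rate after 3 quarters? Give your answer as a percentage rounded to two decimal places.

With a fixed labor force, u_{t+1} = u_t + s·(1−u_t) − f·u_t = u_t·(1−s−f) + s.
Here 1−s−f = 0.750 and s = 0.031.
u_1 = 0.036200 × 0.750 + 0.031 = 0.058150.
u_2 = 0.058150 × 0.750 + 0.031 = 0.074612.
u_3 = 0.074612 × 0.750 + 0.031 = 0.086959.

Unemployment rate after three quarters ≈ 8.70%.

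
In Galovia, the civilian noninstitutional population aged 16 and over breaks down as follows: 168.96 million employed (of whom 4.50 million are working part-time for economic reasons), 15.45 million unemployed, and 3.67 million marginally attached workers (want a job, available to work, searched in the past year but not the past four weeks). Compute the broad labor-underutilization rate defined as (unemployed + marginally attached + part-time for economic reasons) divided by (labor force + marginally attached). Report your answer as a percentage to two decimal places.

Broad underutilization rate ≈ 12.56%.

Labor force = 168.96 + 15.45 = 184.41 million.
Numerator = 15.45 + 3.67 + 4.50 = 23.62 million.
Denominator = 184.41 + 3.67 = 188.08 million.
Broad rate = 23.62 / 188.08 = 12.56%.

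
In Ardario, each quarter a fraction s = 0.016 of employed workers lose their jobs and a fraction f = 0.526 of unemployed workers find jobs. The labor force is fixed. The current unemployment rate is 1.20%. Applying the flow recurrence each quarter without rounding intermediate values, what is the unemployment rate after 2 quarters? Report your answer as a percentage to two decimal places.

With a fixed labor force, u_{t+1} = u_t + s·(1−u_t) − f·u_t = u_t·(1−s−f) + s.
Here 1−s−f = 0.458 and s = 0.016.
u_1 = 0.012000 × 0.458 + 0.016 = 0.021496.
u_2 = 0.021496 × 0.458 + 0.016 = 0.025845.

Unemployment rate after two quarters ≈ 2.58%.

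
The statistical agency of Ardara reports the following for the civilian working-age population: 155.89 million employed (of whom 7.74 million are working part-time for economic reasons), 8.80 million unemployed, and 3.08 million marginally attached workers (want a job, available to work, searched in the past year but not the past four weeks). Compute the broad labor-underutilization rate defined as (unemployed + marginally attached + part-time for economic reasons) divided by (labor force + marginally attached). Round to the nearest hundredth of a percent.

Labor force = 155.89 + 8.80 = 164.69 million.
Numerator = 8.80 + 3.08 + 7.74 = 19.62 million.
Denominator = 164.69 + 3.08 = 167.77 million.
Broad rate = 19.62 / 167.77 = 11.69%.

Broad underutilization rate ≈ 11.69%.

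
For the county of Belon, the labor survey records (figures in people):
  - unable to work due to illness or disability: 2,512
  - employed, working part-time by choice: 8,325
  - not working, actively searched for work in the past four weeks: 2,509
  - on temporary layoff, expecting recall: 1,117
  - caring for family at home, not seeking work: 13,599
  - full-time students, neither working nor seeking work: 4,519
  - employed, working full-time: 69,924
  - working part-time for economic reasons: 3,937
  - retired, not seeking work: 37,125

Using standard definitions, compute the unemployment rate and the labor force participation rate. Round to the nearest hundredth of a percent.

Employed = 8,325 + 69,924 + 3,937 = 82,186 (anyone who worked, including part-time for economic reasons, counts as employed).
Unemployed = 2,509 + 1,117 = 3,626 (jobless and actively searching, or on temporary layoff).
Labor force = 82,186 + 3,626 = 85,812.
Not in labor force = 2,512 + 13,599 + 4,519 + 37,125 = 57,755 (those not working and not actively searching are outside the labor force).
Civilian working-age population = 85,812 + 57,755 = 143,567.
Unemployment rate = 3,626 / 85,812 = 4.23%.
Labor force participation rate = 85,812 / 143,567 = 59.77%.

Unemployment rate ≈ 4.23%; labor force participation rate ≈ 59.77%.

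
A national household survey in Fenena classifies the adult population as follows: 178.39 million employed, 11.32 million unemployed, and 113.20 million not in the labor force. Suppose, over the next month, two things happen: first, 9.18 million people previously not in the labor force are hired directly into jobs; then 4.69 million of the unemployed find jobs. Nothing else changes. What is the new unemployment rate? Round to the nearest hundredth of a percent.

New unemployment rate ≈ 3.33%.

Initially, labor force = 178.39 + 11.32 = 189.71 million, so u = 11.32/189.71 = 5.97%.
After the first change, employed and labor force both rise by 9.18; unemployed unchanged → E = 187.57, U = 11.32, labor force = 198.89 million.
After the second change, unemployed falls and employed rises by 4.69; labor force unchanged → E = 192.26, U = 6.63, labor force = 198.89 million.
New unemployment rate = 6.63 / 198.89 = 3.33%.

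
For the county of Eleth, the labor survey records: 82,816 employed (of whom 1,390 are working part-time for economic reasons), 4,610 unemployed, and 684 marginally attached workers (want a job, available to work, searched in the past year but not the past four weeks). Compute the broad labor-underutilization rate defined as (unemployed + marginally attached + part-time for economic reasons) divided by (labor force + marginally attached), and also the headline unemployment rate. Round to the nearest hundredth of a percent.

Broad underutilization rate ≈ 7.59%; headline unemployment rate ≈ 5.27%.

Labor force = 82,816 + 4,610 = 87,426.
Numerator = 4,610 + 684 + 1,390 = 6,684.
Denominator = 87,426 + 684 = 88,110.
Broad rate = 6,684 / 88,110 = 7.59%.
Headline unemployment rate = 4,610 / 87,426 = 5.27%.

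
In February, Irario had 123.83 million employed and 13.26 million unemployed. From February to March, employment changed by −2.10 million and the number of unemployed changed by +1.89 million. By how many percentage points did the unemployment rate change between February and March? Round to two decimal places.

The unemployment rate changed by +1.40 percentage points.

February: labor force = 123.83 + 13.26 = 137.09; u = 13.26/137.09 = 9.67%.
March: labor force = 121.73 + 15.15 = 136.88; u = 15.15/136.88 = 11.07%.
Change = 11.07% − 9.67% = +1.40 pp.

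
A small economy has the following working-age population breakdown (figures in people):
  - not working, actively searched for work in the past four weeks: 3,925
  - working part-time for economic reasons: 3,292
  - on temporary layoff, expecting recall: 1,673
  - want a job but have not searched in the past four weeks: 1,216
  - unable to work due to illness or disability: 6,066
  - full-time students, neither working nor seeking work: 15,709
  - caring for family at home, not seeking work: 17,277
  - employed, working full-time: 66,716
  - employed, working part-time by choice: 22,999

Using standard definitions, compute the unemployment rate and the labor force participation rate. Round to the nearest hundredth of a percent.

Employed = 3,292 + 66,716 + 22,999 = 93,007 (anyone who worked, including part-time for economic reasons, counts as employed).
Unemployed = 3,925 + 1,673 = 5,598 (jobless and actively searching, or on temporary layoff).
Labor force = 93,007 + 5,598 = 98,605.
Not in labor force = 1,216 + 6,066 + 15,709 + 17,277 = 40,268 (those not working and not actively searching are outside the labor force — including those who want a job but have given up searching).
Civilian working-age population = 98,605 + 40,268 = 138,873.
Unemployment rate = 5,598 / 98,605 = 5.68%.
Labor force participation rate = 98,605 / 138,873 = 71.00%.

Unemployment rate ≈ 5.68%; labor force participation rate ≈ 71.00%.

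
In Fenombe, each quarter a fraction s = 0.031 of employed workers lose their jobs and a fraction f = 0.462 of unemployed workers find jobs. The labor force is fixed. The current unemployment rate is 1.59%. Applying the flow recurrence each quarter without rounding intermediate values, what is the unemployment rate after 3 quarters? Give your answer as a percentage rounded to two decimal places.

Unemployment rate after three quarters ≈ 5.68%.

With a fixed labor force, u_{t+1} = u_t + s·(1−u_t) − f·u_t = u_t·(1−s−f) + s.
Here 1−s−f = 0.507 and s = 0.031.
u_1 = 0.015900 × 0.507 + 0.031 = 0.039061.
u_2 = 0.039061 × 0.507 + 0.031 = 0.050804.
u_3 = 0.050804 × 0.507 + 0.031 = 0.056758.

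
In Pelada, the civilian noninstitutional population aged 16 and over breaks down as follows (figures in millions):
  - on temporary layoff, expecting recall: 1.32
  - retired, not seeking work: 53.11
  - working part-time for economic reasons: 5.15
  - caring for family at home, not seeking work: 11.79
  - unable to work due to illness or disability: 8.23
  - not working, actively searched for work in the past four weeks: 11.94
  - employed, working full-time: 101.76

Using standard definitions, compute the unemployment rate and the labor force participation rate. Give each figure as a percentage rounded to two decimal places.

Unemployment rate ≈ 11.03%; labor force participation rate ≈ 62.17%.

Employed = 5.15 + 101.76 = 106.91 million (anyone who worked, including part-time for economic reasons, counts as employed).
Unemployed = 1.32 + 11.94 = 13.26 million (jobless and actively searching, or on temporary layoff).
Labor force = 106.91 + 13.26 = 120.17 million.
Not in labor force = 53.11 + 11.79 + 8.23 = 73.13 million (those not working and not actively searching are outside the labor force).
Civilian working-age population = 120.17 + 73.13 = 193.30 million.
Unemployment rate = 13.26 / 120.17 = 11.03%.
Labor force participation rate = 120.17 / 193.30 = 62.17%.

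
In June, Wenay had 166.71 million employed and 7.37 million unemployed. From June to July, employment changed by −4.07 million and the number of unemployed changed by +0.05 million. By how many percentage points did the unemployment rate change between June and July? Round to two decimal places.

The unemployment rate changed by +0.13 percentage points.

June: labor force = 166.71 + 7.37 = 174.08; u = 7.37/174.08 = 4.23%.
July: labor force = 162.64 + 7.42 = 170.06; u = 7.42/170.06 = 4.36%.
Change = 4.36% − 4.23% = +0.13 pp.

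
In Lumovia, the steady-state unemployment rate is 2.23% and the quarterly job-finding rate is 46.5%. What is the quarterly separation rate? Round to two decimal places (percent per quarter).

Separation rate ≈ 1.06% per quarter.

From u* = s/(s+f): s = u·f/(1−u).
s = 0.0223 × 46.5 / (1 − 0.0223) = 1.0370 / 0.9777 ≈ 1.06% per quarter.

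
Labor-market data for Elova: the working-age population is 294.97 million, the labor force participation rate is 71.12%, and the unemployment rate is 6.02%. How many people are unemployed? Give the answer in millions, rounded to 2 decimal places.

About 12.63 million are unemployed.

Labor force = 0.7112 × 294.97 = 209.78 million.
Unemployed = 0.0602 × 209.78 ≈ 12.63 million.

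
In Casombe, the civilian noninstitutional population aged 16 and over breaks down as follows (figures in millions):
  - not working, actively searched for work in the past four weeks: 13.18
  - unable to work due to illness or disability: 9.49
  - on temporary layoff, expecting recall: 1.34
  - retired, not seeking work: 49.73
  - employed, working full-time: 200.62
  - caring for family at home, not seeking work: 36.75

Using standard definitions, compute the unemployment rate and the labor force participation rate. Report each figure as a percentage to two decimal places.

Employed = 200.62 million.
Unemployed = 13.18 + 1.34 = 14.52 million (jobless and actively searching, or on temporary layoff).
Labor force = 200.62 + 14.52 = 215.14 million.
Not in labor force = 9.49 + 49.73 + 36.75 = 95.97 million (those not working and not actively searching are outside the labor force).
Civilian working-age population = 215.14 + 95.97 = 311.11 million.
Unemployment rate = 14.52 / 215.14 = 6.75%.
Labor force participation rate = 215.14 / 311.11 = 69.15%.

Unemployment rate ≈ 6.75%; labor force participation rate ≈ 69.15%.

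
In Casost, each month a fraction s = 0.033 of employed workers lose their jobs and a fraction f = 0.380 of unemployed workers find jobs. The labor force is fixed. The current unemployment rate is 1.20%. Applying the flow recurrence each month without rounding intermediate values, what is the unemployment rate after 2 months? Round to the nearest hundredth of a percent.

Unemployment rate after two months ≈ 5.65%.

With a fixed labor force, u_{t+1} = u_t + s·(1−u_t) − f·u_t = u_t·(1−s−f) + s.
Here 1−s−f = 0.587 and s = 0.033.
u_1 = 0.012000 × 0.587 + 0.033 = 0.040044.
u_2 = 0.040044 × 0.587 + 0.033 = 0.056506.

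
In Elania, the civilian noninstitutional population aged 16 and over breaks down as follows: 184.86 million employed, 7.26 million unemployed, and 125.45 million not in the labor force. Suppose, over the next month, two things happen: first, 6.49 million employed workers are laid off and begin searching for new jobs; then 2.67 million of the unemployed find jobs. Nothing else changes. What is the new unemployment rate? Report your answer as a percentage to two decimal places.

Initially, labor force = 184.86 + 7.26 = 192.12 million, so u = 7.26/192.12 = 3.78%.
After the first change, employed falls and unemployed rises by 6.49; labor force unchanged → E = 178.37, U = 13.75, labor force = 192.12 million.
After the second change, unemployed falls and employed rises by 2.67; labor force unchanged → E = 181.04, U = 11.08, labor force = 192.12 million.
New unemployment rate = 11.08 / 192.12 = 5.77%.

New unemployment rate ≈ 5.77%.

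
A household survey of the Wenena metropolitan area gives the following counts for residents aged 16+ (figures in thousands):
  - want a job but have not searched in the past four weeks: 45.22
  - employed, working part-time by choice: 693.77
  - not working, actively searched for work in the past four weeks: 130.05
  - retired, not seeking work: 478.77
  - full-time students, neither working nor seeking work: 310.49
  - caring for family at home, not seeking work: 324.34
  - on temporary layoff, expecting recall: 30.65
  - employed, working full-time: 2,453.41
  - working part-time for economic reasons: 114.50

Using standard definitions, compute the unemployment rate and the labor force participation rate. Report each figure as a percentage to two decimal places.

Unemployment rate ≈ 4.70%; labor force participation rate ≈ 74.70%.

Employed = 693.77 + 2,453.41 + 114.50 = 3,261.68 thousand (anyone who worked, including part-time for economic reasons, counts as employed).
Unemployed = 130.05 + 30.65 = 160.70 thousand (jobless and actively searching, or on temporary layoff).
Labor force = 3,261.68 + 160.70 = 3,422.38 thousand.
Not in labor force = 45.22 + 478.77 + 310.49 + 324.34 = 1,158.82 thousand (those not working and not actively searching are outside the labor force — including those who want a job but have given up searching).
Civilian working-age population = 3,422.38 + 1,158.82 = 4,581.20 thousand.
Unemployment rate = 160.70 / 3,422.38 = 4.70%.
Labor force participation rate = 3,422.38 / 4,581.20 = 74.70%.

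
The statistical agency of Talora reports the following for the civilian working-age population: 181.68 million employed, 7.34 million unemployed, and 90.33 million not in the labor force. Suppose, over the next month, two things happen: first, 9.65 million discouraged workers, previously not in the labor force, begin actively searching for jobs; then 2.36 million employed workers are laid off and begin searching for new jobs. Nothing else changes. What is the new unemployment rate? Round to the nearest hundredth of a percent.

Initially, labor force = 181.68 + 7.34 = 189.02 million, so u = 7.34/189.02 = 3.88%.
After the first change, unemployed and labor force both rise by 9.65 → E = 181.68, U = 16.99, labor force = 198.67 million.
After the second change, employed falls and unemployed rises by 2.36; labor force unchanged → E = 179.32, U = 19.35, labor force = 198.67 million.
New unemployment rate = 19.35 / 198.67 = 9.74%.

New unemployment rate ≈ 9.74%.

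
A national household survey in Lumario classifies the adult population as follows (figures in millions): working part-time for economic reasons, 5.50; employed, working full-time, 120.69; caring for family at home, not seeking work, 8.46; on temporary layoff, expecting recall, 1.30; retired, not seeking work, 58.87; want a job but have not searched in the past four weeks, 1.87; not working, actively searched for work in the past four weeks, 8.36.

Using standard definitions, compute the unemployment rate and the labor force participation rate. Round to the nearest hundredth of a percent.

Unemployment rate ≈ 7.11%; labor force participation rate ≈ 66.25%.

Employed = 5.50 + 120.69 = 126.19 million (anyone who worked, including part-time for economic reasons, counts as employed).
Unemployed = 1.30 + 8.36 = 9.66 million (jobless and actively searching, or on temporary layoff).
Labor force = 126.19 + 9.66 = 135.85 million.
Not in labor force = 8.46 + 58.87 + 1.87 = 69.20 million (those not working and not actively searching are outside the labor force — including those who want a job but have given up searching).
Civilian working-age population = 135.85 + 69.20 = 205.05 million.
Unemployment rate = 9.66 / 135.85 = 7.11%.
Labor force participation rate = 135.85 / 205.05 = 66.25%.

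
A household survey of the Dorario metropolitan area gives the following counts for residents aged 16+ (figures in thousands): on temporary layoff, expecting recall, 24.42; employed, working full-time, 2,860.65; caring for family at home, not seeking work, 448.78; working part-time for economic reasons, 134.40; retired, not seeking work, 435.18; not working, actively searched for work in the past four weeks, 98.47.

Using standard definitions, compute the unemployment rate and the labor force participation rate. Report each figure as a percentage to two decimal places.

Unemployment rate ≈ 3.94%; labor force participation rate ≈ 77.91%.

Employed = 2,860.65 + 134.40 = 2,995.05 thousand (anyone who worked, including part-time for economic reasons, counts as employed).
Unemployed = 24.42 + 98.47 = 122.89 thousand (jobless and actively searching, or on temporary layoff).
Labor force = 2,995.05 + 122.89 = 3,117.94 thousand.
Not in labor force = 448.78 + 435.18 = 883.96 thousand (those not working and not actively searching are outside the labor force).
Civilian working-age population = 3,117.94 + 883.96 = 4,001.90 thousand.
Unemployment rate = 122.89 / 3,117.94 = 3.94%.
Labor force participation rate = 3,117.94 / 4,001.90 = 77.91%.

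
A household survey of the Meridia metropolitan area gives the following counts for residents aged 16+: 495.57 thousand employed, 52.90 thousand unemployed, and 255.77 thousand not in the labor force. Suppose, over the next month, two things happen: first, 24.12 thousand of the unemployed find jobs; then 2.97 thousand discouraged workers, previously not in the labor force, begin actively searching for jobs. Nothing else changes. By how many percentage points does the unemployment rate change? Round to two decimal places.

Initially, labor force = 495.57 + 52.90 = 548.47 thousand, so u = 52.90/548.47 = 9.65%.
After the first change, unemployed falls and employed rises by 24.12; labor force unchanged → E = 519.69, U = 28.78, labor force = 548.47 thousand.
After the second change, unemployed and labor force both rise by 2.97 → E = 519.69, U = 31.75, labor force = 551.44 thousand.
New unemployment rate = 31.75 / 551.44 = 5.76%.
Change = 5.76% − 9.65% = −3.89 percentage points.

The unemployment rate changes by −3.89 percentage points.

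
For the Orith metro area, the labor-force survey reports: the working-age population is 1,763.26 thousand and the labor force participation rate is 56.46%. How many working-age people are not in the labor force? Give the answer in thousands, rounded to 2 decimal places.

About 767.72 thousand are not in the labor force.

Share not in the labor force = 1 − 0.5646 = 0.4354.
Not in labor force = 0.4354 × 1,763.26 ≈ 767.72 thousand.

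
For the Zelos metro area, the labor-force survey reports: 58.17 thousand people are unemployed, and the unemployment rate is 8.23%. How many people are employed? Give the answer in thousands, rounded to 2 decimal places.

Labor force = U / u = 58.17 / 0.0823 ≈ 706.80 thousand.
Employed = labor force − unemployed = 706.80 − 58.17 = 648.63 thousand.

About 648.63 thousand are employed.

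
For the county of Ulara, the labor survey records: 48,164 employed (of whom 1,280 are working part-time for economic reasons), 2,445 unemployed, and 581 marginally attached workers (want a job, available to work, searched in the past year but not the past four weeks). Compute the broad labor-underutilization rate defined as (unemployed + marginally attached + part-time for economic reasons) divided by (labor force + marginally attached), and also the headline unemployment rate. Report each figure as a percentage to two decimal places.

Labor force = 48,164 + 2,445 = 50,609.
Numerator = 2,445 + 581 + 1,280 = 4,306.
Denominator = 50,609 + 581 = 51,190.
Broad rate = 4,306 / 51,190 = 8.41%.
Headline unemployment rate = 2,445 / 50,609 = 4.83%.

Broad underutilization rate ≈ 8.41%; headline unemployment rate ≈ 4.83%.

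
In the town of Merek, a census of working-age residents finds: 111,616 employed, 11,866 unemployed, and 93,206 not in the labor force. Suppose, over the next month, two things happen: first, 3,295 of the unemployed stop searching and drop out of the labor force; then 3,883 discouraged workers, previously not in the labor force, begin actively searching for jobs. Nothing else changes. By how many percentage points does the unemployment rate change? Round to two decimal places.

The unemployment rate changes by +0.43 percentage points.

Initially, labor force = 111,616 + 11,866 = 123,482, so u = 11,866/123,482 = 9.61%.
After the first change, unemployed and labor force both fall by 3,295 → E = 111,616, U = 8,571, labor force = 120,187.
After the second change, unemployed and labor force both rise by 3,883 → E = 111,616, U = 12,454, labor force = 124,070.
New unemployment rate = 12,454 / 124,070 = 10.04%.
Change = 10.04% − 9.61% = +0.43 percentage points.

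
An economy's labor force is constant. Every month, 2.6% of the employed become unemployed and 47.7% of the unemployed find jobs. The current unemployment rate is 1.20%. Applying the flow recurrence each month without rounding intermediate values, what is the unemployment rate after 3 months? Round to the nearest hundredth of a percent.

With a fixed labor force, u_{t+1} = u_t + s·(1−u_t) − f·u_t = u_t·(1−s−f) + s.
Here 1−s−f = 0.497 and s = 0.026.
u_1 = 0.012000 × 0.497 + 0.026 = 0.031964.
u_2 = 0.031964 × 0.497 + 0.026 = 0.041886.
u_3 = 0.041886 × 0.497 + 0.026 = 0.046817.

Unemployment rate after three months ≈ 4.68%.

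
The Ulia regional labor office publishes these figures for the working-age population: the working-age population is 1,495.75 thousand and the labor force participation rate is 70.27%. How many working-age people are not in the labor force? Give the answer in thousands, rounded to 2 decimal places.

About 444.69 thousand are not in the labor force.

Share not in the labor force = 1 − 0.7027 = 0.2973.
Not in labor force = 0.2973 × 1,495.75 ≈ 444.69 thousand.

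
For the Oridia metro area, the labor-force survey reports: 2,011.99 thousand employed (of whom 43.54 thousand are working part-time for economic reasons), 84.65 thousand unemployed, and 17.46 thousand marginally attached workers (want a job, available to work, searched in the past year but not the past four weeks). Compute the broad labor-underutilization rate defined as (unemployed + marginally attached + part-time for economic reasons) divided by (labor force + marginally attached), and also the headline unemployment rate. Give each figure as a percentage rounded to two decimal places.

Broad underutilization rate ≈ 6.89%; headline unemployment rate ≈ 4.04%.

Labor force = 2,011.99 + 84.65 = 2,096.64 thousand.
Numerator = 84.65 + 17.46 + 43.54 = 145.65 thousand.
Denominator = 2,096.64 + 17.46 = 2,114.10 thousand.
Broad rate = 145.65 / 2,114.10 = 6.89%.
Headline unemployment rate = 84.65 / 2,096.64 = 4.04%.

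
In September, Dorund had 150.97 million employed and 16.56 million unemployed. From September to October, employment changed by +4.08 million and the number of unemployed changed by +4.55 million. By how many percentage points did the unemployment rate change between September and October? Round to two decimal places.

The unemployment rate changed by +2.10 percentage points.

September: labor force = 150.97 + 16.56 = 167.53; u = 16.56/167.53 = 9.88%.
October: labor force = 155.05 + 21.11 = 176.16; u = 21.11/176.16 = 11.98%.
Change = 11.98% − 9.88% = +2.10 pp.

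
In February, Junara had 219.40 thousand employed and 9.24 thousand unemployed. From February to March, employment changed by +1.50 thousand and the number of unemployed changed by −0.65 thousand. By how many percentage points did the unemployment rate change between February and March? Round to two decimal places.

The unemployment rate changed by −0.30 percentage points.

February: labor force = 219.40 + 9.24 = 228.64; u = 9.24/228.64 = 4.04%.
March: labor force = 220.90 + 8.59 = 229.49; u = 8.59/229.49 = 3.74%.
Change = 3.74% − 4.04% = −0.30 pp.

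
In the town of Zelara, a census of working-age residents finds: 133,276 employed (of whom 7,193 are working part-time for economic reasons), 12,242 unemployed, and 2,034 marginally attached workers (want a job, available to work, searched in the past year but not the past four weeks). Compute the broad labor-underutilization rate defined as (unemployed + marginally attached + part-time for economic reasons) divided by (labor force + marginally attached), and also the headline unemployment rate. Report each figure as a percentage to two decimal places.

Labor force = 133,276 + 12,242 = 145,518.
Numerator = 12,242 + 2,034 + 7,193 = 21,469.
Denominator = 145,518 + 2,034 = 147,552.
Broad rate = 21,469 / 147,552 = 14.55%.
Headline unemployment rate = 12,242 / 145,518 = 8.41%.

Broad underutilization rate ≈ 14.55%; headline unemployment rate ≈ 8.41%.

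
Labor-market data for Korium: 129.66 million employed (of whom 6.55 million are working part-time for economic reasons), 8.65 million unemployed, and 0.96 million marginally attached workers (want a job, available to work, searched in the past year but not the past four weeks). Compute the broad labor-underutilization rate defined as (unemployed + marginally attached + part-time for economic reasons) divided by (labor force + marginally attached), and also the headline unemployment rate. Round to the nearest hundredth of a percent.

Labor force = 129.66 + 8.65 = 138.31 million.
Numerator = 8.65 + 0.96 + 6.55 = 16.16 million.
Denominator = 138.31 + 0.96 = 139.27 million.
Broad rate = 16.16 / 139.27 = 11.60%.
Headline unemployment rate = 8.65 / 138.31 = 6.25%.

Broad underutilization rate ≈ 11.60%; headline unemployment rate ≈ 6.25%.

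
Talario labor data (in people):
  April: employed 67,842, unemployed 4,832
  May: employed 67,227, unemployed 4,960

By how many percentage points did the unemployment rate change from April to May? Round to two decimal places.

April: labor force = 67,842 + 4,832 = 72,674; u = 4,832/72,674 = 6.65%.
May: labor force = 67,227 + 4,960 = 72,187; u = 4,960/72,187 = 6.87%.
Change = 6.87% − 6.65% = +0.22 pp.

The unemployment rate changed by +0.22 percentage points.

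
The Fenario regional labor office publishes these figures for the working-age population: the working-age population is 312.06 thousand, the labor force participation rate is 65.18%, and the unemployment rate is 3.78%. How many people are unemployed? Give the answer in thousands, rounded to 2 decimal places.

About 7.69 thousand are unemployed.

Labor force = 0.6518 × 312.06 = 203.40 thousand.
Unemployed = 0.0378 × 203.40 ≈ 7.69 thousand.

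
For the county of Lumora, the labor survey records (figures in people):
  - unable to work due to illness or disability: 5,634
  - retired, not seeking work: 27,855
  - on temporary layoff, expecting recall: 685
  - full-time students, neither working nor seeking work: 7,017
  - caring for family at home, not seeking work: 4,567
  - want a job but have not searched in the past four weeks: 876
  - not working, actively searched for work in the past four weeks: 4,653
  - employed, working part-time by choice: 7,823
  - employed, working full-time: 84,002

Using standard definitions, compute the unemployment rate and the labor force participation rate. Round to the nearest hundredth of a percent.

Unemployment rate ≈ 5.49%; labor force participation rate ≈ 67.89%.

Employed = 7,823 + 84,002 = 91,825.
Unemployed = 685 + 4,653 = 5,338 (jobless and actively searching, or on temporary layoff).
Labor force = 91,825 + 5,338 = 97,163.
Not in labor force = 5,634 + 27,855 + 7,017 + 4,567 + 876 = 45,949 (those not working and not actively searching are outside the labor force — including those who want a job but have given up searching).
Civilian working-age population = 97,163 + 45,949 = 143,112.
Unemployment rate = 5,338 / 97,163 = 5.49%.
Labor force participation rate = 97,163 / 143,112 = 67.89%.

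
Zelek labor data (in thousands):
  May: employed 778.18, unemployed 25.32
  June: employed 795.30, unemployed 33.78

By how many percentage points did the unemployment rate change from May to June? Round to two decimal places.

May: labor force = 778.18 + 25.32 = 803.50; u = 25.32/803.50 = 3.15%.
June: labor force = 795.30 + 33.78 = 829.08; u = 33.78/829.08 = 4.07%.
Change = 4.07% − 3.15% = +0.92 pp.

The unemployment rate changed by +0.92 percentage points.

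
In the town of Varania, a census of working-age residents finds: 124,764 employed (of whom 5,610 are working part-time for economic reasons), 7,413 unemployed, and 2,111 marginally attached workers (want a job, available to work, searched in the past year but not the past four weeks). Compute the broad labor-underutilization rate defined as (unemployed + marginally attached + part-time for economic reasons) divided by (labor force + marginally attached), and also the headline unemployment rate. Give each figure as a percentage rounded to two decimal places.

Broad underutilization rate ≈ 11.27%; headline unemployment rate ≈ 5.61%.

Labor force = 124,764 + 7,413 = 132,177.
Numerator = 7,413 + 2,111 + 5,610 = 15,134.
Denominator = 132,177 + 2,111 = 134,288.
Broad rate = 15,134 / 134,288 = 11.27%.
Headline unemployment rate = 7,413 / 132,177 = 5.61%.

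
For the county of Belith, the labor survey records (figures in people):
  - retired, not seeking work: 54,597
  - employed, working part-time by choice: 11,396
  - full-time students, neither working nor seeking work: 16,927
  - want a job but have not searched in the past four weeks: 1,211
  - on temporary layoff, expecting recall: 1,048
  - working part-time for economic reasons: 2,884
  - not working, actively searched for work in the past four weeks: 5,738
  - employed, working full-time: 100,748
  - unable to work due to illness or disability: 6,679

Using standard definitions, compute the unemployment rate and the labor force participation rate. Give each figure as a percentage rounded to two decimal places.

Unemployment rate ≈ 5.57%; labor force participation rate ≈ 60.54%.

Employed = 11,396 + 2,884 + 100,748 = 115,028 (anyone who worked, including part-time for economic reasons, counts as employed).
Unemployed = 1,048 + 5,738 = 6,786 (jobless and actively searching, or on temporary layoff).
Labor force = 115,028 + 6,786 = 121,814.
Not in labor force = 54,597 + 16,927 + 1,211 + 6,679 = 79,414 (those not working and not actively searching are outside the labor force — including those who want a job but have given up searching).
Civilian working-age population = 121,814 + 79,414 = 201,228.
Unemployment rate = 6,786 / 121,814 = 5.57%.
Labor force participation rate = 121,814 / 201,228 = 60.54%.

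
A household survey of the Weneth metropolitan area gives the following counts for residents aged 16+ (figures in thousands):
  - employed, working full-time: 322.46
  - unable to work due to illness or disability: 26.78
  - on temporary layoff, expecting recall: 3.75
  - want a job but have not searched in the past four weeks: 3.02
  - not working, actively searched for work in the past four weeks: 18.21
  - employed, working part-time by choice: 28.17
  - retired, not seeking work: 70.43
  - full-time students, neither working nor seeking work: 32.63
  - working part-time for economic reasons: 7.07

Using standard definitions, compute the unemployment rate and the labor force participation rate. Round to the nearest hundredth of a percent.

Employed = 322.46 + 28.17 + 7.07 = 357.70 thousand (anyone who worked, including part-time for economic reasons, counts as employed).
Unemployed = 3.75 + 18.21 = 21.96 thousand (jobless and actively searching, or on temporary layoff).
Labor force = 357.70 + 21.96 = 379.66 thousand.
Not in labor force = 26.78 + 3.02 + 70.43 + 32.63 = 132.86 thousand (those not working and not actively searching are outside the labor force — including those who want a job but have given up searching).
Civilian working-age population = 379.66 + 132.86 = 512.52 thousand.
Unemployment rate = 21.96 / 379.66 = 5.78%.
Labor force participation rate = 379.66 / 512.52 = 74.08%.

Unemployment rate ≈ 5.78%; labor force participation rate ≈ 74.08%.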